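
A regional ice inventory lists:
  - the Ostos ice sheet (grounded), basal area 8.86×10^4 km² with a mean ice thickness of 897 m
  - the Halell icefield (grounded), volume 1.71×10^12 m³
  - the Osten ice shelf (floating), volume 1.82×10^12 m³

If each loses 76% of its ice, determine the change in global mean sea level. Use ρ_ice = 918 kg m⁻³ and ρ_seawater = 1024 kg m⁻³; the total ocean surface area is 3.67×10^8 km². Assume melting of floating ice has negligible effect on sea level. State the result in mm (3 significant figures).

≈ 151 mm

Ostos: ice volume = 8.86×10^4 km² × 897 m = 7.947×10^4 km³; 0.76 × 7.947×10^4 × (918/1024) = 5.415×10^4 km³ of water.
Halell: 0.76 × 1.71×10^12 m³ × (918/1024) = 1.165×10^12 m³ of water.
The Osten ice shelf is floating and already displaces its own weight of water, so its melt adds essentially nothing to sea level.
Total added water ≈ 5.531×10^13 m³ over 3.67×10^14 m² → Δh = 0.151 m = 151 mm.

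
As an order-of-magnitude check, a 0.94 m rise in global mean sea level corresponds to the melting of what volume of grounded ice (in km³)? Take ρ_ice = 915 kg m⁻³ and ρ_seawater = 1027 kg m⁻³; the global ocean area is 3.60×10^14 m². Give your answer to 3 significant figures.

≈ 3.80×10^5 km³

Required water volume = Δh × A = 0.94 m × 3.60×10^14 m² = 3.384×10^14 m³ = 3.384×10^5 km³.
Ice volume = water volume × ρ_w/ρ_ice = 3.384×10^5 × 1027/915 = 3.80×10^5 km³.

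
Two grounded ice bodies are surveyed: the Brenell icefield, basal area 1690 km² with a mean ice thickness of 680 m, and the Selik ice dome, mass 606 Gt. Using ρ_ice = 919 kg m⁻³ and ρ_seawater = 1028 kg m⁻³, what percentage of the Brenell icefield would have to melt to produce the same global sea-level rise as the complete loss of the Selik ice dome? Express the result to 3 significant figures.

Equal sea-level rise means equal mass of meltwater, i.e. equal mass of ice lost.
Ice mass of Selik: 6.060×10^14 kg; ice mass of Brenell: 1.056×10^15 kg.
Fraction required = 6.060×10^14 / 1.056×10^15 = 0.574 → 57.4 %.

≈ 57.4 %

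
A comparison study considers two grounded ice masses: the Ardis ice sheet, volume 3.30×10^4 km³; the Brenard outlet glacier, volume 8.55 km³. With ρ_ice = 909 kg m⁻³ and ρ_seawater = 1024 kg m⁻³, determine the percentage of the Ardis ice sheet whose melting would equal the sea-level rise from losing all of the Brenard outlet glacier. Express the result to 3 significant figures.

Equal sea-level rise means equal mass of meltwater, i.e. equal mass of ice lost.
Ice mass of Brenard: 7.772×10^12 kg; ice mass of Ardis: 3.000×10^16 kg.
Fraction required = 7.772×10^12 / 3.000×10^16 = 2.59×10^-4 → 0.0259 %.

≈ 0.0259 %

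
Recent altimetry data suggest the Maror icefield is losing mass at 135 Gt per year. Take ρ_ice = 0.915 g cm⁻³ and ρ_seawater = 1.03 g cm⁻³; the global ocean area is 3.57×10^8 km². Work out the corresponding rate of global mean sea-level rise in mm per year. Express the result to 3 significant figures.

ρ_w = 1.03 g cm⁻³ = 1030 kg m⁻³. Annual water volume added = 135 Gt / ρ_w = 1.350×10^14 kg / 1030 kg m⁻³ = 1.311×10^11 m³.
Δh per year = 1.311×10^11 / 3.57×10^14 = 3.67×10^-4 m = 0.367 mm.

≈ 0.367 mm/yr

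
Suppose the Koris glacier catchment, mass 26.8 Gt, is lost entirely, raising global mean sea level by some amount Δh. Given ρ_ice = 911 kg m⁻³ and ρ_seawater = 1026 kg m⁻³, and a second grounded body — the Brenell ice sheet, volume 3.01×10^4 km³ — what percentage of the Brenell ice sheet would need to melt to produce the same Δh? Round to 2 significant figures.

Equal sea-level rise means equal mass of meltwater, i.e. equal mass of ice lost.
Ice mass of Koris: 2.680×10^13 kg; ice mass of Brenell: 2.742×10^16 kg.
Fraction required = 2.680×10^13 / 2.742×10^16 = 9.77×10^-4 → 0.098 %.

≈ 0.098 %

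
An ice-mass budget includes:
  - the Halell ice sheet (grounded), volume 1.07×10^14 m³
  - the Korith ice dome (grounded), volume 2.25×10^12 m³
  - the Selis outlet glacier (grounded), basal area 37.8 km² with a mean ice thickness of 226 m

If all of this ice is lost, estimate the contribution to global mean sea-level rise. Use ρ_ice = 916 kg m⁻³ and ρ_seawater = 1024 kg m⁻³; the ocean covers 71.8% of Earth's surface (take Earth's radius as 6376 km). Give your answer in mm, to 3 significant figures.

Halell: 1.07×10^14 m³ × (916/1024) = 9.571×10^13 m³ of water.
Korith: 2.25×10^12 m³ × (916/1024) = 2.013×10^12 m³ of water.
Selis: ice volume = 37.8 km² × 226 m = 8.543 km³; 8.543 × (916/1024) = 7.642 km³ of water.
Total added water ≈ 9.774×10^13 m³ over 3.67×10^14 m² → Δh = 0.266 m = 266 mm.

≈ 266 mm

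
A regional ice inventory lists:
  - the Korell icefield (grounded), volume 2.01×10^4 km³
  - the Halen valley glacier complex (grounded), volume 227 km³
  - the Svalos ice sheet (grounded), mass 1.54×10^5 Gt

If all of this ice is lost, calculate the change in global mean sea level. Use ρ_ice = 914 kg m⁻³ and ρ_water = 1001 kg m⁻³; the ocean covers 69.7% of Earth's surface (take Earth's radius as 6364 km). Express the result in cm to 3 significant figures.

Korell: 2.01×10^4 km³ × (914/1001) = 1.835×10^4 km³ of water.
Halen: 227 km³ × (914/1001) = 207.3 km³ of water.
Svalos: 1.54×10^5 Gt = 1.540×10^17 kg; dividing by ρ_w = 1001 kg m⁻³ gives 1.538×10^14 m³ of water.
Total added water ≈ 1.724×10^14 m³ over 3.55×10^14 m² → Δh = 0.486 m = 48.6 cm.

≈ 48.6 cm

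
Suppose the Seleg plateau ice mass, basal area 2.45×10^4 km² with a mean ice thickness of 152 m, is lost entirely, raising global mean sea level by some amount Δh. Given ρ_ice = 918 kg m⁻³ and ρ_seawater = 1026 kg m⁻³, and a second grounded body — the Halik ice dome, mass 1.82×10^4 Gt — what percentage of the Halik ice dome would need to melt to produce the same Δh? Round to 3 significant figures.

Equal sea-level rise means equal mass of meltwater, i.e. equal mass of ice lost.
Ice mass of Seleg: 3.419×10^15 kg; ice mass of Halik: 1.820×10^16 kg.
Fraction required = 3.419×10^15 / 1.820×10^16 = 0.188 → 18.8 %.

≈ 18.8 %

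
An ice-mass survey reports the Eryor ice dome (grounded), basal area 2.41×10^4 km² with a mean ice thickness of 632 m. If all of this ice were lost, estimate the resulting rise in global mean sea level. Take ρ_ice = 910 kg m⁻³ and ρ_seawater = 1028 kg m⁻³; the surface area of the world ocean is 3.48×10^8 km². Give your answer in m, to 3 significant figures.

Eryor: ice volume = 2.41×10^4 km² × 632 m = 1.523×10^4 km³; 1.523×10^4 × (910/1028) = 1.348×10^4 km³ of water.
Spread over 3.48×10^14 m² of ocean, Δh = 1.348×10^13 / 3.48×10^14 = 0.0387 m.

≈ 0.0387 m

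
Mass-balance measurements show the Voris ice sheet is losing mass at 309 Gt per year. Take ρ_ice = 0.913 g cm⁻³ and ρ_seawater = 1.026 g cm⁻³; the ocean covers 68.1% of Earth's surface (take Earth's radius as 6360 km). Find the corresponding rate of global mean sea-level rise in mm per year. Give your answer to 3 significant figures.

ρ_w = 1.026 g cm⁻³ = 1026 kg m⁻³. Annual water volume added = 309 Gt / ρ_w = 3.090×10^14 kg / 1026 kg m⁻³ = 3.012×10^11 m³.
Δh per year = 3.012×10^11 / 3.46×10^14 = 8.70×10^-4 m = 0.870 mm.

≈ 0.870 mm/yr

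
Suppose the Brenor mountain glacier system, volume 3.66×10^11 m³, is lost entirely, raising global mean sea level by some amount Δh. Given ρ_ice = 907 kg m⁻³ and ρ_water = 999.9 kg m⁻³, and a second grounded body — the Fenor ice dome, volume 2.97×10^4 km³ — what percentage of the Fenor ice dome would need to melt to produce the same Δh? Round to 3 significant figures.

≈ 1.23 %

Equal sea-level rise means equal mass of meltwater, i.e. equal mass of ice lost.
Ice mass of Brenor: 3.320×10^14 kg; ice mass of Fenor: 2.694×10^16 kg.
Fraction required = 3.320×10^14 / 2.694×10^16 = 0.0123 → 1.23 %.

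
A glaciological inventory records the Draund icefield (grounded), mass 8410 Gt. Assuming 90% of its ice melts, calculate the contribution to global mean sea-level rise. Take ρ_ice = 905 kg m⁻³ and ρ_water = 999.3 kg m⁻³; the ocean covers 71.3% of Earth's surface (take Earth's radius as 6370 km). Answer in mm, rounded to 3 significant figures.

Draund: 0.9 × 8410 Gt = 7.569×10^15 kg; dividing by ρ_w = 999.3 kg m⁻³ gives 7.574×10^12 m³ of water.
Spread over 3.64×10^14 m² of ocean, Δh = 7.574×10^12 / 3.64×10^14 = 0.0208 m = 20.8 mm.

≈ 20.8 mm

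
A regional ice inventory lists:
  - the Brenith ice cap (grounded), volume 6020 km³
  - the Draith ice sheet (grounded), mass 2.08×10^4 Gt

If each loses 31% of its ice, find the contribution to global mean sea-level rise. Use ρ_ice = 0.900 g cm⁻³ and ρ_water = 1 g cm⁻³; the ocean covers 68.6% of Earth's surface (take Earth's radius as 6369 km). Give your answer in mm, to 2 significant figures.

≈ 23 mm

Brenith: 0.31 × 6020 km³ × (900/1000) = 1680 km³ of water.
Draith: 0.31 × 2.08×10^4 Gt = 6.448×10^15 kg; dividing by ρ_w = 1 g cm⁻³ = 1000 kg m⁻³ gives 6.448×10^12 m³ of water.
Total added water ≈ 8.128×10^12 m³ over 3.50×10^14 m² → Δh = 0.0232 m = 23 mm.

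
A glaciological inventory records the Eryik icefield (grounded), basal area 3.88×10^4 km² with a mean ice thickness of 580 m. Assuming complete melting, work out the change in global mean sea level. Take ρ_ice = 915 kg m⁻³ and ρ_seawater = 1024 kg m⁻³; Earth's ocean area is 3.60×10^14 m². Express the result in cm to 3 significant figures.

≈ 5.59 cm

Eryik: ice volume = 3.88×10^4 km² × 580 m = 2.250×10^4 km³; 2.250×10^4 × (915/1024) = 2.011×10^4 km³ of water.
Spread over 3.60×10^14 m² of ocean, Δh = 2.011×10^13 / 3.60×10^14 = 0.0559 m = 5.59 cm.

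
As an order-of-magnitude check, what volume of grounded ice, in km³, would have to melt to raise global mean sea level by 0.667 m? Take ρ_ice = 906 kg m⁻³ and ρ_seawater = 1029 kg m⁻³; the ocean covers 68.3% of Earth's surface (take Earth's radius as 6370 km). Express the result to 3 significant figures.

≈ 2.64×10^5 km³

Required water volume = Δh × A = 0.667 m × 3.48×10^14 m² = 2.323×10^14 m³ = 2.323×10^5 km³.
Ice volume = water volume × ρ_w/ρ_ice = 2.323×10^5 × 1029/906 = 2.64×10^5 km³.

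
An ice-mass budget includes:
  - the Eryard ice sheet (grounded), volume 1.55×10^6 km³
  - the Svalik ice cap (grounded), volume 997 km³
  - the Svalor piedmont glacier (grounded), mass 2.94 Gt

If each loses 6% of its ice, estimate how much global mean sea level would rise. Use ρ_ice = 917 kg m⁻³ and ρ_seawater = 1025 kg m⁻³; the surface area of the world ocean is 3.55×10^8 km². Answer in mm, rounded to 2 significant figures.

Eryard: 0.06 × 1.55×10^6 km³ × (917/1025) = 8.320×10^4 km³ of water.
Svalik: 0.06 × 997 km³ × (917/1025) = 53.52 km³ of water.
Svalor: 0.06 × 2.94 Gt = 1.764×10^11 kg; dividing by ρ_w = 1025 kg m⁻³ gives 1.721×10^8 m³ of water.
Total added water ≈ 8.325×10^13 m³ over 3.55×10^14 m² → Δh = 0.235 m = 230 mm.

≈ 230 mm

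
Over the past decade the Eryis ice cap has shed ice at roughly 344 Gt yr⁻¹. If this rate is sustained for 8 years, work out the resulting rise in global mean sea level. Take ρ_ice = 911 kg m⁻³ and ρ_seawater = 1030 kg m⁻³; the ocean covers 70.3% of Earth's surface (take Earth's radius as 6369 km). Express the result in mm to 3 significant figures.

≈ 7.46 mm

Total mass lost = 344 Gt/yr × 8 yr = 2752 Gt = 2.752×10^15 kg.
ρ_w = 1030 kg m⁻³, so water volume = 2.752×10^15 / 1030 = 2.672×10^12 m³.
Δh = 2.672×10^12 / 3.58×10^14 = 7.46×10^-3 m = 7.46 mm.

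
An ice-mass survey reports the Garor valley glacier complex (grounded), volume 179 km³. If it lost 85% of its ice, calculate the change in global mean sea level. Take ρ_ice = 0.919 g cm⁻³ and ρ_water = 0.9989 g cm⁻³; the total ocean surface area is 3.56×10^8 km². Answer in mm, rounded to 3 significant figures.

Garor: 0.85 × 179 km³ × (919/998.9) = 140.0 km³ of water.
Spread over 3.56×10^14 m² of ocean, Δh = 1.400×10^11 / 3.56×10^14 = 3.93×10^-4 m = 0.393 mm.

≈ 0.393 mm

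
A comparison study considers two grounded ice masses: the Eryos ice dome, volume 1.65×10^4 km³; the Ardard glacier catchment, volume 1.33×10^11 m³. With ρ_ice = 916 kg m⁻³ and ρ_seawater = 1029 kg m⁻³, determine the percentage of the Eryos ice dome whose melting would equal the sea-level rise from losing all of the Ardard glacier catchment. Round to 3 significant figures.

≈ 0.806 %

Equal sea-level rise means equal mass of meltwater, i.e. equal mass of ice lost.
Ice mass of Ardard: 1.218×10^14 kg; ice mass of Eryos: 1.511×10^16 kg.
Fraction required = 1.218×10^14 / 1.511×10^16 = 8.06×10^-3 → 0.806 %.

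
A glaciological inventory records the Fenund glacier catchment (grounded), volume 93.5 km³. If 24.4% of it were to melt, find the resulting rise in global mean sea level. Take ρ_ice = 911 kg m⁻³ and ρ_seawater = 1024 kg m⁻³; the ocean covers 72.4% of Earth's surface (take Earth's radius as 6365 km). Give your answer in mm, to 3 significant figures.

≈ 0.0551 mm

Fenund: 0.244 × 93.5 km³ × (911/1024) = 20.30 km³ of water.
Spread over 3.69×10^14 m² of ocean, Δh = 2.030×10^10 / 3.69×10^14 = 5.51×10^-5 m = 0.0551 mm.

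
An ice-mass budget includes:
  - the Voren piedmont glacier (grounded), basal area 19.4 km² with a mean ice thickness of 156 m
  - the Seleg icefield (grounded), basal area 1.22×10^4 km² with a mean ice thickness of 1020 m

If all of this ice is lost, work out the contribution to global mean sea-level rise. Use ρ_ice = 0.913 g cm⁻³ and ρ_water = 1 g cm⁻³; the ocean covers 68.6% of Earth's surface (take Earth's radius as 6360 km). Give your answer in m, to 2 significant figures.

Voren: ice volume = 19.4 km² × 156 m = 3.026 km³; 3.026 × (913/1000) = 2.763 km³ of water.
Seleg: ice volume = 1.22×10^4 km² × 1020 m = 1.244×10^4 km³; 1.244×10^4 × (913/1000) = 1.136×10^4 km³ of water.
Total added water ≈ 1.136×10^13 m³ over 3.49×10^14 m² → Δh = 0.0326 m.

≈ 0.033 m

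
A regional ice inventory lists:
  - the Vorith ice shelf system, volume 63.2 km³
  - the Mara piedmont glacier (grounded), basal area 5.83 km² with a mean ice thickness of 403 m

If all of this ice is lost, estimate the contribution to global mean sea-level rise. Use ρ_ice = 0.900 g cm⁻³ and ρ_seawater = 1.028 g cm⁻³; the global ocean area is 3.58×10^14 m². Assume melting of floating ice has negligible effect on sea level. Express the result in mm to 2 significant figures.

The Vorith ice shelf system is floating and already displaces its own weight of water, so its melt adds essentially nothing to sea level.
Mara: ice volume = 5.83 km² × 403 m = 2.349 km³; 2.349 × (900/1028) = 2.057 km³ of water.
Total added water ≈ 2.057×10^9 m³ over 3.58×10^14 m² → Δh = 5.75×10^-6 m = 5.7×10^-3 mm.

≈ 5.7×10^-3 mm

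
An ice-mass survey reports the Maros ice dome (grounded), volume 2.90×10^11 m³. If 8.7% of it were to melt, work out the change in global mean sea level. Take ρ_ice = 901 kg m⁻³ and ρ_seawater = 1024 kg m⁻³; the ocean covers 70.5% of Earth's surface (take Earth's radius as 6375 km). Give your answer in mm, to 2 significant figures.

≈ 0.062 mm

Maros: 0.087 × 2.90×10^11 m³ × (901/1024) = 2.220×10^10 m³ of water.
Spread over 3.60×10^14 m² of ocean, Δh = 2.220×10^10 / 3.60×10^14 = 6.17×10^-5 m = 0.062 mm.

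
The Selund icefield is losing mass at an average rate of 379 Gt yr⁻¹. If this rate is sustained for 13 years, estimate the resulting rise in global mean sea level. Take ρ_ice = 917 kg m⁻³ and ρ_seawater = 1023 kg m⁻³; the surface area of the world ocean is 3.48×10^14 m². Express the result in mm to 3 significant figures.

Total mass lost = 379 Gt/yr × 13 yr = 4927 Gt = 4.927×10^15 kg.
ρ_w = 1023 kg m⁻³, so water volume = 4.927×10^15 / 1023 = 4.816×10^12 m³.
Δh = 4.816×10^12 / 3.48×10^14 = 0.0138 m = 13.8 mm.

≈ 13.8 mm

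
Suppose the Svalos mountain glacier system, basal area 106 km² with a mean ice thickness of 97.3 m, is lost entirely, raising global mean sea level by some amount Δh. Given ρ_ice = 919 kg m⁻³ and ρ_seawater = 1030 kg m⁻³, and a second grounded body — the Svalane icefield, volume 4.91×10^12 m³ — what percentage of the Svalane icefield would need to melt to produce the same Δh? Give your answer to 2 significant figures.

Equal sea-level rise means equal mass of meltwater, i.e. equal mass of ice lost.
Ice mass of Svalos: 9.478×10^12 kg; ice mass of Svalane: 4.512×10^15 kg.
Fraction required = 9.478×10^12 / 4.512×10^15 = 2.10×10^-3 → 0.21 %.

≈ 0.21 %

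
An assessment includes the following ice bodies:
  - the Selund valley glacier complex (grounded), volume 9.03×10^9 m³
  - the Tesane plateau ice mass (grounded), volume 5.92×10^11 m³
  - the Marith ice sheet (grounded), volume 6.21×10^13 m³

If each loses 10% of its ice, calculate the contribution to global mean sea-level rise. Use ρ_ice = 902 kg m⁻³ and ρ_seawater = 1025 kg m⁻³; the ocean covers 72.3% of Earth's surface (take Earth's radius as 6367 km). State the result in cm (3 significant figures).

≈ 1.50 cm

Selund: 0.1 × 9.03×10^9 m³ × (902/1025) = 7.946×10^8 m³ of water.
Tesane: 0.1 × 5.92×10^11 m³ × (902/1025) = 5.210×10^10 m³ of water.
Marith: 0.1 × 6.21×10^13 m³ × (902/1025) = 5.465×10^12 m³ of water.
Total added water ≈ 5.518×10^12 m³ over 3.68×10^14 m² → Δh = 0.0150 m = 1.50 cm.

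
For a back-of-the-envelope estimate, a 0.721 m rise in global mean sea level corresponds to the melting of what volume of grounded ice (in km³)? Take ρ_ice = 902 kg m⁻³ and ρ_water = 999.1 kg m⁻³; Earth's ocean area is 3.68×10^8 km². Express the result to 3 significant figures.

Required water volume = Δh × A = 0.721 m × 3.68×10^14 m² = 2.653×10^14 m³ = 2.653×10^5 km³.
Ice volume = water volume × ρ_w/ρ_ice = 2.653×10^5 × 999.1/902 = 2.94×10^5 km³.

≈ 2.94×10^5 km³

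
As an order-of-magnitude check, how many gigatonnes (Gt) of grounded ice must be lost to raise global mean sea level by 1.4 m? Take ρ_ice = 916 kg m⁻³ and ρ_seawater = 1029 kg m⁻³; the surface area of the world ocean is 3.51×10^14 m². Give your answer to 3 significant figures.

≈ 5.06×10^5 Gt

Required water volume = Δh × A = 1.4 m × 3.51×10^14 m² = 4.914×10^14 m³.
ρ_w = 1029 kg m⁻³, so the mass of water = 4.914×10^14 m³ × 1029 kg m⁻³ = 5.057×10^17 kg = 5.06×10^5 Gt (and the same mass of ice, by conservation).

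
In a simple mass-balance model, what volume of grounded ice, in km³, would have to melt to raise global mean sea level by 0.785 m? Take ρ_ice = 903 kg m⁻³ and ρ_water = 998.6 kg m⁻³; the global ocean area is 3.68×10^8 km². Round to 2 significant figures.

≈ 3.2×10^5 km³

Required water volume = Δh × A = 0.785 m × 3.68×10^14 m² = 2.889×10^14 m³ = 2.889×10^5 km³.
Ice volume = water volume × ρ_w/ρ_ice = 2.889×10^5 × 998.6/903 = 3.2×10^5 km³.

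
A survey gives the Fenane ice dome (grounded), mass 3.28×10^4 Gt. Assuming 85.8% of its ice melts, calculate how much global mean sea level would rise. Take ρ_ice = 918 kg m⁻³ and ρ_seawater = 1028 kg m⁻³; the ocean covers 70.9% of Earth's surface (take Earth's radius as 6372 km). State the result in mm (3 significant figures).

Fenane: 0.858 × 3.28×10^4 Gt = 2.814×10^16 kg; dividing by ρ_w = 1028 kg m⁻³ gives 2.738×10^13 m³ of water.
Spread over 3.62×10^14 m² of ocean, Δh = 2.738×10^13 / 3.62×10^14 = 0.0757 m = 75.7 mm.

≈ 75.7 mm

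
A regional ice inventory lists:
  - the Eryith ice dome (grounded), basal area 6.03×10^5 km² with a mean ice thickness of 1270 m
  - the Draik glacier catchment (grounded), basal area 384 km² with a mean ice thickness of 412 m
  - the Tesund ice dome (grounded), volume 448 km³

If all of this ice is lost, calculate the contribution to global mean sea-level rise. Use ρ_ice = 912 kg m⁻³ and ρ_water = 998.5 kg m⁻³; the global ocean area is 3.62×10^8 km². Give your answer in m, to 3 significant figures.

≈ 1.93 m

Eryith: ice volume = 6.03×10^5 km² × 1270 m = 7.658×10^5 km³; 7.658×10^5 × (912/998.5) = 6.995×10^5 km³ of water.
Draik: ice volume = 384 km² × 412 m = 158.2 km³; 158.2 × (912/998.5) = 144.5 km³ of water.
Tesund: 448 km³ × (912/998.5) = 409.2 km³ of water.
Total added water ≈ 7.000×10^14 m³ over 3.62×10^14 m² → Δh = 1.93 m.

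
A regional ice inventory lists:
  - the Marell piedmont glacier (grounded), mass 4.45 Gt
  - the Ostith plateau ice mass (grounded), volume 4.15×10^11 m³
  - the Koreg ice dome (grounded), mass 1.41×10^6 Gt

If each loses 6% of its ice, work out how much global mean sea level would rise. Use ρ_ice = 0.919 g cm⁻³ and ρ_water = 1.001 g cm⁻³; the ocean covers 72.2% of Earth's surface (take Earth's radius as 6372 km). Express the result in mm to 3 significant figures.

≈ 229 mm

Marell: 0.06 × 4.45 Gt = 2.670×10^11 kg; dividing by ρ_w = 1.001 g cm⁻³ = 1001 kg m⁻³ gives 2.667×10^8 m³ of water.
Ostith: 0.06 × 4.15×10^11 m³ × (919/1001) = 2.286×10^10 m³ of water.
Koreg: 0.06 × 1.41×10^6 Gt = 8.460×10^16 kg; dividing by ρ_w = 1001 kg m⁻³ gives 8.452×10^13 m³ of water.
Total added water ≈ 8.454×10^13 m³ over 3.68×10^14 m² → Δh = 0.229 m = 229 mm.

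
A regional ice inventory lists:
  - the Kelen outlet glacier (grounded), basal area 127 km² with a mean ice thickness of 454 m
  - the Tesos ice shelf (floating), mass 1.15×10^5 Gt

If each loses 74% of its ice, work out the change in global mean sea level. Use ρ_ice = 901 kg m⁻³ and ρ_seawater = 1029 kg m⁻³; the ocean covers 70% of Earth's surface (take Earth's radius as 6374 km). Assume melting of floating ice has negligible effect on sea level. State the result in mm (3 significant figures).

Kelen: ice volume = 127 km² × 454 m = 57.66 km³; 0.74 × 57.66 × (901/1029) = 37.36 km³ of water.
The Tesos ice shelf is floating and already displaces its own weight of water, so its melt adds essentially nothing to sea level.
Total added water ≈ 3.736×10^10 m³ over 3.57×10^14 m² → Δh = 1.05×10^-4 m = 0.105 mm.

≈ 0.105 mm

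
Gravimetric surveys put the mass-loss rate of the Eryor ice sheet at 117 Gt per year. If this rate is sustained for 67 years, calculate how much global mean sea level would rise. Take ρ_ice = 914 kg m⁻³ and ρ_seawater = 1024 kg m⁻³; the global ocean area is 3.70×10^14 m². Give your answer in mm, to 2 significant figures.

≈ 21 mm

Total mass lost = 117 Gt/yr × 67 yr = 7839 Gt = 7.839×10^15 kg.
ρ_w = 1024 kg m⁻³, so water volume = 7.839×10^15 / 1024 = 7.655×10^12 m³.
Δh = 7.655×10^12 / 3.70×10^14 = 0.0207 m = 21 mm.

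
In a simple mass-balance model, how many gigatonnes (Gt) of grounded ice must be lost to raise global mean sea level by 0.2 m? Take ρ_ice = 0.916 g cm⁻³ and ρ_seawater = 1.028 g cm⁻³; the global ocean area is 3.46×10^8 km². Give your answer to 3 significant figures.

Required water volume = Δh × A = 0.2 m × 3.46×10^14 m² = 6.920×10^13 m³.
ρ_w = 1.028 g cm⁻³ = 1028 kg m⁻³, so the mass of water = 6.920×10^13 m³ × 1028 kg m⁻³ = 7.114×10^16 kg = 7.11×10^4 Gt (and the same mass of ice, by conservation).

≈ 7.11×10^4 Gt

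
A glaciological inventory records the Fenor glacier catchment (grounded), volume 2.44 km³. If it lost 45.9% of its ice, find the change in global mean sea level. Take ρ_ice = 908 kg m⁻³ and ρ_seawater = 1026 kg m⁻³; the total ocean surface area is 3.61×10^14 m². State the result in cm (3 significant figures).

Fenor: 0.459 × 2.44 km³ × (908/1026) = 0.9912 km³ of water.
Spread over 3.61×10^14 m² of ocean, Δh = 9.912×10^8 / 3.61×10^14 = 2.75×10^-6 m = 2.75×10^-4 cm.

≈ 2.75×10^-4 cm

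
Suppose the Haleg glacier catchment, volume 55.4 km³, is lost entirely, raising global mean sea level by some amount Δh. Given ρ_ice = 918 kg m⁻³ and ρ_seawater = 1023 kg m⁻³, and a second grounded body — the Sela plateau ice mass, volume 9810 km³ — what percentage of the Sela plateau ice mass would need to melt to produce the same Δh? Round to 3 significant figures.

Equal sea-level rise means equal mass of meltwater, i.e. equal mass of ice lost.
Ice mass of Haleg: 5.086×10^13 kg; ice mass of Sela: 9.006×10^15 kg.
Fraction required = 5.086×10^13 / 9.006×10^15 = 5.65×10^-3 → 0.565 %.

≈ 0.565 %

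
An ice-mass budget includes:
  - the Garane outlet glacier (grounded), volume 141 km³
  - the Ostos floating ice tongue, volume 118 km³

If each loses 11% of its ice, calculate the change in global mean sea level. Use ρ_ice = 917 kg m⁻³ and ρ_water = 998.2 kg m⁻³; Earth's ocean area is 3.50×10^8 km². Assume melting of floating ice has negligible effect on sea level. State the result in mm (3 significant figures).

≈ 0.0407 mm

Garane: 0.11 × 141 km³ × (917/998.2) = 14.25 km³ of water.
The Ostos floating ice tongue is floating and already displaces its own weight of water, so its melt adds essentially nothing to sea level.
Total added water ≈ 1.425×10^10 m³ over 3.50×10^14 m² → Δh = 4.07×10^-5 m = 0.0407 mm.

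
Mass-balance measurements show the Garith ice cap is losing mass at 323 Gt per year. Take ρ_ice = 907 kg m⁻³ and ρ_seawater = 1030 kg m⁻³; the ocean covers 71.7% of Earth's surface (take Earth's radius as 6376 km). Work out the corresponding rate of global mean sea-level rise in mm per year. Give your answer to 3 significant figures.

≈ 0.856 mm/yr

ρ_w = 1030 kg m⁻³. Annual water volume added = 323 Gt / ρ_w = 3.230×10^14 kg / 1030 kg m⁻³ = 3.136×10^11 m³.
Δh per year = 3.136×10^11 / 3.66×10^14 = 8.56×10^-4 m = 0.856 mm.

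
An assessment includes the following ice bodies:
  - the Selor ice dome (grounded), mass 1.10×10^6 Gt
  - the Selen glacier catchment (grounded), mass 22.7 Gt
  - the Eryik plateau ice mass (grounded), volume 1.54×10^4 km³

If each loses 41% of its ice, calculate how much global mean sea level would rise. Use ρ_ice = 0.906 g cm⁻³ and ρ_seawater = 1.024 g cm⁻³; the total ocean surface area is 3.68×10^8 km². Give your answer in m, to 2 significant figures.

Selor: 0.41 × 1.10×10^6 Gt = 4.510×10^17 kg; dividing by ρ_w = 1.024 g cm⁻³ = 1024 kg m⁻³ gives 4.404×10^14 m³ of water.
Selen: 0.41 × 22.7 Gt = 9.307×10^12 kg; dividing by ρ_w = 1024 kg m⁻³ gives 9.089×10^9 m³ of water.
Eryik: 0.41 × 1.54×10^4 km³ × (906/1024) = 5586 km³ of water.
Total added water ≈ 4.460×10^14 m³ over 3.68×10^14 m² → Δh = 1.21 m.

≈ 1.2 m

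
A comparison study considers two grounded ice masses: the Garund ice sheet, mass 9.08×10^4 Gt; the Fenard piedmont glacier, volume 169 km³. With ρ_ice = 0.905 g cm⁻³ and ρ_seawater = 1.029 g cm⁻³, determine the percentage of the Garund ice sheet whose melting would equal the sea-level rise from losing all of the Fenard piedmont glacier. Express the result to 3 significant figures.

Equal sea-level rise means equal mass of meltwater, i.e. equal mass of ice lost.
Ice mass of Fenard: 1.529×10^14 kg; ice mass of Garund: 9.080×10^16 kg.
Fraction required = 1.529×10^14 / 9.080×10^16 = 1.68×10^-3 → 0.168 %.

≈ 0.168 %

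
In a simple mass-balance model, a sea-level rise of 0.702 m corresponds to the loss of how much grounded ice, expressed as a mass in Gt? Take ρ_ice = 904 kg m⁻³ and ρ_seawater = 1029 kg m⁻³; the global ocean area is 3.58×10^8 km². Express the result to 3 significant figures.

Required water volume = Δh × A = 0.702 m × 3.58×10^14 m² = 2.513×10^14 m³.
ρ_w = 1029 kg m⁻³, so the mass of water = 2.513×10^14 m³ × 1029 kg m⁻³ = 2.586×10^17 kg = 2.59×10^5 Gt (and the same mass of ice, by conservation).

≈ 2.59×10^5 Gt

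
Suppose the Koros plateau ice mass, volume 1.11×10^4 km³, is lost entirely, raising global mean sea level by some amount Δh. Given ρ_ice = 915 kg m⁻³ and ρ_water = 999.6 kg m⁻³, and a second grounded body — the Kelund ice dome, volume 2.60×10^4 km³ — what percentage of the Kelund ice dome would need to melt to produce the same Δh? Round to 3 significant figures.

≈ 42.7 %

Equal sea-level rise means equal mass of meltwater, i.e. equal mass of ice lost.
Ice mass of Koros: 1.016×10^16 kg; ice mass of Kelund: 2.379×10^16 kg.
Fraction required = 1.016×10^16 / 2.379×10^16 = 0.427 → 42.7 %.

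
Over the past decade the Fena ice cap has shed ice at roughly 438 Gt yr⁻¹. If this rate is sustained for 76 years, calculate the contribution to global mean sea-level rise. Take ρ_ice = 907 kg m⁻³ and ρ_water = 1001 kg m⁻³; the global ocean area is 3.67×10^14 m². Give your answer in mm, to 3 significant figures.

≈ 90.6 mm

Total mass lost = 438 Gt/yr × 76 yr = 3.329×10^4 Gt = 3.329×10^16 kg.
ρ_w = 1001 kg m⁻³, so water volume = 3.329×10^16 / 1001 = 3.325×10^13 m³.
Δh = 3.325×10^13 / 3.67×10^14 = 0.0906 m = 90.6 mm.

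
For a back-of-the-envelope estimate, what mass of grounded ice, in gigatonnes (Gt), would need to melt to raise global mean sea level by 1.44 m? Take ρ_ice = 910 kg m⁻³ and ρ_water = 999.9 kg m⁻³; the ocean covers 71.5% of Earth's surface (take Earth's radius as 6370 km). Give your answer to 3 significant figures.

≈ 5.25×10^5 Gt

Required water volume = Δh × A = 1.44 m × 3.65×10^14 m² = 5.250×10^14 m³.
ρ_w = 999.9 kg m⁻³, so the mass of water = 5.250×10^14 m³ × 999.9 kg m⁻³ = 5.249×10^17 kg = 5.25×10^5 Gt (and the same mass of ice, by conservation).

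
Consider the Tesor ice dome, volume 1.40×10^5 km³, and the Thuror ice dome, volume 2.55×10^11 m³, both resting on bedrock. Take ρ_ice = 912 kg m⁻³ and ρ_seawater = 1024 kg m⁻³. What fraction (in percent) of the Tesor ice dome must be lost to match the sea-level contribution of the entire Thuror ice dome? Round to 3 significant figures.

≈ 0.182 %

Equal sea-level rise means equal mass of meltwater, i.e. equal mass of ice lost.
Ice mass of Thuror: 2.326×10^14 kg; ice mass of Tesor: 1.277×10^17 kg.
Fraction required = 2.326×10^14 / 1.277×10^17 = 1.82×10^-3 → 0.182 %.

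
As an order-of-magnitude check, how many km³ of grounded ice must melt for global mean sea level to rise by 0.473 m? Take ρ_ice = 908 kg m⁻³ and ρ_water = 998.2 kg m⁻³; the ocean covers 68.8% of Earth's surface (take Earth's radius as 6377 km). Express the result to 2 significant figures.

Required water volume = Δh × A = 0.473 m × 3.52×10^14 m² = 1.663×10^14 m³ = 1.663×10^5 km³.
Ice volume = water volume × ρ_w/ρ_ice = 1.663×10^5 × 998.2/908 = 1.8×10^5 km³.

≈ 1.8×10^5 km³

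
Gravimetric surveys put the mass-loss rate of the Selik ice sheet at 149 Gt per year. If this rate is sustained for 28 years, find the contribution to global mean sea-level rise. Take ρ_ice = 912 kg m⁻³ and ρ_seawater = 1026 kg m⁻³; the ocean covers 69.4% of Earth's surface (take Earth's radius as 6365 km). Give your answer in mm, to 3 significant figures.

Total mass lost = 149 Gt/yr × 28 yr = 4172 Gt = 4.172×10^15 kg.
ρ_w = 1026 kg m⁻³, so water volume = 4.172×10^15 / 1026 = 4.066×10^12 m³.
Δh = 4.066×10^12 / 3.53×10^14 = 0.0115 m = 11.5 mm.

≈ 11.5 mm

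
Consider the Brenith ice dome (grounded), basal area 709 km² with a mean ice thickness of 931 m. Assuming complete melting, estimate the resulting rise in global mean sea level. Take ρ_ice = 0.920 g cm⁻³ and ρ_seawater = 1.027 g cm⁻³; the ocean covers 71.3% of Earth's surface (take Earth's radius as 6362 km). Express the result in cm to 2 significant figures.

≈ 0.16 cm

Brenith: ice volume = 709 km² × 931 m = 660.1 km³; 660.1 × (920/1027) = 591.3 km³ of water.
Spread over 3.63×10^14 m² of ocean, Δh = 5.913×10^11 / 3.63×10^14 = 1.63×10^-3 m = 0.16 cm.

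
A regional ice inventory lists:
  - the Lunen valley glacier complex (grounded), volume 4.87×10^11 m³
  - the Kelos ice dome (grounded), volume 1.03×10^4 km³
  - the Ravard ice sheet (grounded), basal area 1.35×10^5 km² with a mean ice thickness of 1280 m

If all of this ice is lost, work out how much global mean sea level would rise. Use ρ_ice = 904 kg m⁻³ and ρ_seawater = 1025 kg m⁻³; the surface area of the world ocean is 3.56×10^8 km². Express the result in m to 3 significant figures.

Lunen: 4.87×10^11 m³ × (904/1025) = 4.295×10^11 m³ of water.
Kelos: 1.03×10^4 km³ × (904/1025) = 9084 km³ of water.
Ravard: ice volume = 1.35×10^5 km² × 1280 m = 1.728×10^5 km³; 1.728×10^5 × (904/1025) = 1.524×10^5 km³ of water.
Total added water ≈ 1.619×10^14 m³ over 3.56×10^14 m² → Δh = 0.455 m.

≈ 0.455 m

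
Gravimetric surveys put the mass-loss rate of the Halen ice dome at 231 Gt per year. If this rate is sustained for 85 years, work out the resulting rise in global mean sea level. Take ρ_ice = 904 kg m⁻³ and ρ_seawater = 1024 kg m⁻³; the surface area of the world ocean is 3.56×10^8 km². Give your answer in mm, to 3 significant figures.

≈ 53.9 mm

Total mass lost = 231 Gt/yr × 85 yr = 1.964×10^4 Gt = 1.964×10^16 kg.
ρ_w = 1024 kg m⁻³, so water volume = 1.964×10^16 / 1024 = 1.917×10^13 m³.
Δh = 1.917×10^13 / 3.56×10^14 = 0.0539 m = 53.9 mm.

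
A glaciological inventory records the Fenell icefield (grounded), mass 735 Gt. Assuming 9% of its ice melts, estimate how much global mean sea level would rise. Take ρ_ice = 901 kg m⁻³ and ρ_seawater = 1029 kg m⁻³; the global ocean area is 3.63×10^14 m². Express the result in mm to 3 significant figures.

≈ 0.177 mm

Fenell: 0.09 × 735 Gt = 6.615×10^13 kg; dividing by ρ_w = 1029 kg m⁻³ gives 6.429×10^10 m³ of water.
Spread over 3.63×10^14 m² of ocean, Δh = 6.429×10^10 / 3.63×10^14 = 1.77×10^-4 m = 0.177 mm.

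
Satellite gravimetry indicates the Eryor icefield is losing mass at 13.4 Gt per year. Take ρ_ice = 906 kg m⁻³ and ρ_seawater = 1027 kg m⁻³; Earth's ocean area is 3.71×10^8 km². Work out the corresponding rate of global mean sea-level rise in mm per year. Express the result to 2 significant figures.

≈ 0.035 mm/yr

ρ_w = 1027 kg m⁻³. Annual water volume added = 13.4 Gt / ρ_w = 1.340×10^13 kg / 1027 kg m⁻³ = 1.305×10^10 m³.
Δh per year = 1.305×10^10 / 3.71×10^14 = 3.52×10^-5 m = 0.035 mm.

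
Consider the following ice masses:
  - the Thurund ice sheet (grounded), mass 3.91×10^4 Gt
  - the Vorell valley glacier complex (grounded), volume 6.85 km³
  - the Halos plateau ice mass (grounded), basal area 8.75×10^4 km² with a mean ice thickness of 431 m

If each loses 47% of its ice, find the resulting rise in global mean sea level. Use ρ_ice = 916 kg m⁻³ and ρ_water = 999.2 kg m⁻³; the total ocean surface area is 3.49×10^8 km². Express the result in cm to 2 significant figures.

Thurund: 0.47 × 3.91×10^4 Gt = 1.838×10^16 kg; dividing by ρ_w = 999.2 kg m⁻³ gives 1.839×10^13 m³ of water.
Vorell: 0.47 × 6.85 km³ × (916/999.2) = 2.951 km³ of water.
Halos: ice volume = 8.75×10^4 km² × 431 m = 3.771×10^4 km³; 0.47 × 3.771×10^4 × (916/999.2) = 1.625×10^4 km³ of water.
Total added water ≈ 3.464×10^13 m³ over 3.49×10^14 m² → Δh = 0.0993 m = 9.9 cm.

≈ 9.9 cm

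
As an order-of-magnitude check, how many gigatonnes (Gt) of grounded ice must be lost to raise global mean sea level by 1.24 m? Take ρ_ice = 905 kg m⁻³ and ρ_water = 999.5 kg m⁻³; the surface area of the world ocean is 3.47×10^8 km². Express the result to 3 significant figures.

Required water volume = Δh × A = 1.24 m × 3.47×10^14 m² = 4.303×10^14 m³.
ρ_w = 999.5 kg m⁻³, so the mass of water = 4.303×10^14 m³ × 999.5 kg m⁻³ = 4.301×10^17 kg = 4.30×10^5 Gt (and the same mass of ice, by conservation).

≈ 4.30×10^5 Gt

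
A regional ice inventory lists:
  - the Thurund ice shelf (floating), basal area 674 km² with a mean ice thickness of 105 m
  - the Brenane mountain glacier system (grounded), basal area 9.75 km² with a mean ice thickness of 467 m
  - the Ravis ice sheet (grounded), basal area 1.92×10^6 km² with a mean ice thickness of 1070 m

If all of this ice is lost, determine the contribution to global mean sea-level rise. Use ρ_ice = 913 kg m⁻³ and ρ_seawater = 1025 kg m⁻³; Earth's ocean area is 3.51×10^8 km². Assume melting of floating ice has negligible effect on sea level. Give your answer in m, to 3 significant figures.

≈ 5.21 m

The Thurund ice shelf is floating and already displaces its own weight of water, so its melt adds essentially nothing to sea level.
Brenane: ice volume = 9.75 km² × 467 m = 4.553 km³; 4.553 × (913/1025) = 4.056 km³ of water.
Ravis: ice volume = 1.92×10^6 km² × 1070 m = 2.054×10^6 km³; 2.054×10^6 × (913/1025) = 1.830×10^6 km³ of water.
Total added water ≈ 1.830×10^15 m³ over 3.51×10^14 m² → Δh = 5.21 m.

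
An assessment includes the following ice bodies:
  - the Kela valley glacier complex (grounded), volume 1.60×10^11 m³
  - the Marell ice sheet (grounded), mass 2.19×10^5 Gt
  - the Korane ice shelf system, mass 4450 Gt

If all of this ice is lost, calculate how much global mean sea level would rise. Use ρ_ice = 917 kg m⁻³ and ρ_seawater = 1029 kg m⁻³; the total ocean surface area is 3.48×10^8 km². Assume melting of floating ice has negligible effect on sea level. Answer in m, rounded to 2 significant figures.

≈ 0.61 m

Kela: 1.60×10^11 m³ × (917/1029) = 1.426×10^11 m³ of water.
Marell: 2.19×10^5 Gt = 2.190×10^17 kg; dividing by ρ_w = 1029 kg m⁻³ gives 2.128×10^14 m³ of water.
The Korane ice shelf system is floating and already displaces its own weight of water, so its melt adds essentially nothing to sea level.
Total added water ≈ 2.130×10^14 m³ over 3.48×10^14 m² → Δh = 0.612 m.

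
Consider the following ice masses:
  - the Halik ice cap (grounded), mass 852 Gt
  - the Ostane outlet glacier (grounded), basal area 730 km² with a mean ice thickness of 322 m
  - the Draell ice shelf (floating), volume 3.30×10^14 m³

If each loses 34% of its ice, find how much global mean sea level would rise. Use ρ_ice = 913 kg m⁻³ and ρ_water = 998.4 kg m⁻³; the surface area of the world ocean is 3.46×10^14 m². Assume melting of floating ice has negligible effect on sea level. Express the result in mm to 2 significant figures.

Halik: 0.34 × 852 Gt = 2.897×10^14 kg; dividing by ρ_w = 998.4 kg m⁻³ gives 2.901×10^11 m³ of water.
Ostane: ice volume = 730 km² × 322 m = 235.1 km³; 0.34 × 235.1 × (913/998.4) = 73.08 km³ of water.
The Draell ice shelf is floating and already displaces its own weight of water, so its melt adds essentially nothing to sea level.
Total added water ≈ 3.632×10^11 m³ over 3.46×10^14 m² → Δh = 1.05×10^-3 m = 1.0 mm.

≈ 1.0 mm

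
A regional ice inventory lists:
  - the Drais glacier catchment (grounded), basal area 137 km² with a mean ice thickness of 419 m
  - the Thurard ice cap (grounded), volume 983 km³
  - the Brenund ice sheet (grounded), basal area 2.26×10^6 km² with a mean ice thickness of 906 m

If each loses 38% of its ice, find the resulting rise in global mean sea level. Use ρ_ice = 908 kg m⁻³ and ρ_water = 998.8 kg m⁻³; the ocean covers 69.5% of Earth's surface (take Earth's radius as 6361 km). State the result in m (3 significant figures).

Drais: ice volume = 137 km² × 419 m = 57.40 km³; 0.38 × 57.40 × (908/998.8) = 19.83 km³ of water.
Thurard: 0.38 × 983 km³ × (908/998.8) = 339.6 km³ of water.
Brenund: ice volume = 2.26×10^6 km² × 906 m = 2.048×10^6 km³; 0.38 × 2.048×10^6 × (908/998.8) = 7.073×10^5 km³ of water.
Total added water ≈ 7.077×10^14 m³ over 3.53×10^14 m² → Δh = 2.00 m.

≈ 2.00 m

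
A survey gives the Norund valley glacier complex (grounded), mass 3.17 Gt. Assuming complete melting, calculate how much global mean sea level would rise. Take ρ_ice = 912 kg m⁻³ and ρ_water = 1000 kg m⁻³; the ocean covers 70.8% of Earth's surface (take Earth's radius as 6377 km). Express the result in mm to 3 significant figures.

Norund: 3.17 Gt = 3.170×10^12 kg; dividing by ρ_w = 1000 kg m⁻³ gives 3.170×10^9 m³ of water.
Spread over 3.62×10^14 m² of ocean, Δh = 3.170×10^9 / 3.62×10^14 = 8.76×10^-6 m = 8.76×10^-3 mm.

≈ 8.76×10^-3 mm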